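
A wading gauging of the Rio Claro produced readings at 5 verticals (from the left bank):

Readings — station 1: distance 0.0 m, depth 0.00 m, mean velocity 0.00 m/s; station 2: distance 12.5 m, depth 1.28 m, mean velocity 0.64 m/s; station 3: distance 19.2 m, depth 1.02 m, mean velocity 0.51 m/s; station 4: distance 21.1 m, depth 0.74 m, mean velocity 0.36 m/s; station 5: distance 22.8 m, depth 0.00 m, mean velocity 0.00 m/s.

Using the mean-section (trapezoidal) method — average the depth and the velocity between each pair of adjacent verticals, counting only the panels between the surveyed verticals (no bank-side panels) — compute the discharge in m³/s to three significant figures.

Panel 1-2: Δb = 12.5 m, d̄ = (0.00+1.28)/2 = 0.64, v̄ = (0.00+0.64)/2 = 0.32 → q = 12.5×0.64×0.32 = 2.560 m³/s
Panel 2-3: Δb = 6.7 m, d̄ = (1.28+1.02)/2 = 1.15, v̄ = (0.64+0.51)/2 = 0.575 → q = 6.7×1.15×0.575 = 4.430 m³/s
Panel 3-4: Δb = 1.9 m, d̄ = (1.02+0.74)/2 = 0.88, v̄ = (0.51+0.36)/2 = 0.435 → q = 1.9×0.88×0.435 = 0.7273 m³/s
Panel 4-5: Δb = 1.7 m, d̄ = (0.74+0.00)/2 = 0.37, v̄ = (0.36+0.00)/2 = 0.18 → q = 1.7×0.37×0.18 = 0.1132 m³/s
Q = Σ q = 7.831 m³/s

7.83 m³/s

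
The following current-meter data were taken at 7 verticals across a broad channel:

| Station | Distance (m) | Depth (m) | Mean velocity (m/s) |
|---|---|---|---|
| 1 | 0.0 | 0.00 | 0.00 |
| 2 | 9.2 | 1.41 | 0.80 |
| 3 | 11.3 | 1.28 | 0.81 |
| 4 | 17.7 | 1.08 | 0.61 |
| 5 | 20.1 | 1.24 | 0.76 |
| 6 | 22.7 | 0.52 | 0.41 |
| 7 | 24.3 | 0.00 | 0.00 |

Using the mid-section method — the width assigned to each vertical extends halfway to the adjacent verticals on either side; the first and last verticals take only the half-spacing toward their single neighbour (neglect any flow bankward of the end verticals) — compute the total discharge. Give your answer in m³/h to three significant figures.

59300 m³/h

w_2 = (11.3 − 0.0)/2 = 5.65 m; q_2 = 0.80 × 1.41 × 5.65 = 6.373 m³/s
w_3 = (17.7 − 9.2)/2 = 4.25 m; q_3 = 0.81 × 1.28 × 4.25 = 4.406 m³/s
w_4 = (20.1 − 11.3)/2 = 4.4 m; q_4 = 0.61 × 1.08 × 4.4 = 2.899 m³/s
w_5 = (22.7 − 17.7)/2 = 2.5 m; q_5 = 0.76 × 1.24 × 2.5 = 2.356 m³/s
w_6 = (24.3 − 20.1)/2 = 2.1 m; q_6 = 0.41 × 0.52 × 2.1 = 0.4477 m³/s
Stations 1, 7 contribute zero (depth or velocity is 0).
Q = Σ qᵢ = 16.48 m³/s
= 16.48 × 3600 = 59340 m³/h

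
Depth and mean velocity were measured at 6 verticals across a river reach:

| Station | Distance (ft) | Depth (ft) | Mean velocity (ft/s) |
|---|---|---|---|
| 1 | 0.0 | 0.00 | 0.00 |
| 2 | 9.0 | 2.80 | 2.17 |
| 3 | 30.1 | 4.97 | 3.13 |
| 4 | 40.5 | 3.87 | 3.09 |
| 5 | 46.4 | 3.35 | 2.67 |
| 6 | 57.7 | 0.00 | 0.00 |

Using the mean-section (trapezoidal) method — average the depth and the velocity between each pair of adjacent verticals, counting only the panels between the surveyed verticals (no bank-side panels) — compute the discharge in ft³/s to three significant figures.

460 ft³/s

Panel 1-2: Δb = 9 ft, d̄ = (0.00+2.80)/2 = 1.4, v̄ = (0.00+2.17)/2 = 1.085 → q = 9×1.4×1.085 = 13.67 ft³/s
Panel 2-3: Δb = 21.1 ft, d̄ = (2.80+4.97)/2 = 3.885, v̄ = (2.17+3.13)/2 = 2.65 → q = 21.1×3.885×2.65 = 217.2 ft³/s
Panel 3-4: Δb = 10.4 ft, d̄ = (4.97+3.87)/2 = 4.42, v̄ = (3.13+3.09)/2 = 3.11 → q = 10.4×4.42×3.11 = 143.0 ft³/s
Panel 4-5: Δb = 5.9 ft, d̄ = (3.87+3.35)/2 = 3.61, v̄ = (3.09+2.67)/2 = 2.88 → q = 5.9×3.61×2.88 = 61.34 ft³/s
Panel 5-6: Δb = 11.3 ft, d̄ = (3.35+0.00)/2 = 1.675, v̄ = (2.67+0.00)/2 = 1.335 → q = 11.3×1.675×1.335 = 25.27 ft³/s
Q = Σ q = 460.5 ft³/s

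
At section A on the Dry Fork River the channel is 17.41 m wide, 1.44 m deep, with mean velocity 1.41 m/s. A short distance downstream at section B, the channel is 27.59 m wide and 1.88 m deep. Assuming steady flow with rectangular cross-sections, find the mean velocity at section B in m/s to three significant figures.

0.682 m/s

Q = A₁V₁ = (17.41×1.44) × 1.41 = 35.35 m³/s
A₂ = 27.59 × 1.88 = 51.87 m²
V₂ = Q/A₂ = 35.35/51.87 = 0.6815 m/s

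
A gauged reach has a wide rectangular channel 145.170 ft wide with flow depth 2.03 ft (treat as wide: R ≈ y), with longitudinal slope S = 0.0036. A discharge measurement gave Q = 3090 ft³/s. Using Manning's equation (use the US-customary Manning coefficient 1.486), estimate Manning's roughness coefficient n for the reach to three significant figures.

A = b·y = 145.170 × 2.03 = 294.7 ft²
Wide channel: R ≈ y = 2.03 ft
n = (1.486/Q)·A·R^(2/3)·S^(1/2) = (1.486/3090) × 294.7 × 1.603 × 0.06000 = 0.01363

0.0136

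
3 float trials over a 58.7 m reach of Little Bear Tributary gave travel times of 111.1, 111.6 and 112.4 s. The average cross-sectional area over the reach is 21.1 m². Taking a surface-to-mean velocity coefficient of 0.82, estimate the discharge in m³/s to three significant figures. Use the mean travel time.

9.09 m³/s

t̄ = (111.1 + 111.6 + 112.4) / 3 = 111.7 s
v_surface = L / t̄ = 58.7 / 111.7 = 0.5255 m/s
v_mean = 0.82 × 0.5255 = 0.4309 m/s
Q = A × v_mean = 21.1 × 0.4309 = 9.092 m³/s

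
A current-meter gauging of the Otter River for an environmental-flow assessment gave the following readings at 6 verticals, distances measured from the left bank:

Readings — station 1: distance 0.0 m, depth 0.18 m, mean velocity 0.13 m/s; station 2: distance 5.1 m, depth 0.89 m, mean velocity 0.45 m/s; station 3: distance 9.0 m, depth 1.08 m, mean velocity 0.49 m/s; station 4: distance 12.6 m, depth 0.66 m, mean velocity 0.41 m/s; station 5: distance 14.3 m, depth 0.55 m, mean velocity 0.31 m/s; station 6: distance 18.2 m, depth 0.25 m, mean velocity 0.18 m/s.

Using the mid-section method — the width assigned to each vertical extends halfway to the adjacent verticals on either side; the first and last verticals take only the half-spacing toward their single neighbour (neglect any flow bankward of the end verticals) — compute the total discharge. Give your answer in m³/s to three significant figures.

w_1 = (5.1 − 0.0)/2 = 2.55 m; q_1 = 0.13 × 0.18 × 2.55 = 0.05967 m³/s
w_2 = (9.0 − 0.0)/2 = 4.5 m; q_2 = 0.45 × 0.89 × 4.5 = 1.802 m³/s
w_3 = (12.6 − 5.1)/2 = 3.75 m; q_3 = 0.49 × 1.08 × 3.75 = 1.985 m³/s
w_4 = (14.3 − 9.0)/2 = 2.65 m; q_4 = 0.41 × 0.66 × 2.65 = 0.7171 m³/s
w_5 = (18.2 − 12.6)/2 = 2.8 m; q_5 = 0.31 × 0.55 × 2.8 = 0.4774 m³/s
w_6 = (18.2 − 14.3)/2 = 1.95 m; q_6 = 0.18 × 0.25 × 1.95 = 0.08775 m³/s
Q = Σ qᵢ = 5.129 m³/s

5.13 m³/s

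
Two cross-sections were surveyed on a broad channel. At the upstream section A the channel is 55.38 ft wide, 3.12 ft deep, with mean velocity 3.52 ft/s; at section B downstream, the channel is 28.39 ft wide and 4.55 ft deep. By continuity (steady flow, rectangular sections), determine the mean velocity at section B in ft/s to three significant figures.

Q = A₁V₁ = (55.38×3.12) × 3.52 = 608.2 ft³/s
A₂ = 28.39 × 4.55 = 129.2 ft²
V₂ = Q/A₂ = 608.2/129.2 = 4.708 ft/s

4.71 ft/s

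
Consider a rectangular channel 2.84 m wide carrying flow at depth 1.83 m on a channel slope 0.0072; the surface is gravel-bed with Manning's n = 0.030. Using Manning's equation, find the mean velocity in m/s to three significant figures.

A = b·y = 2.84 × 1.83 = 5.197 m²
P = b + 2y = 2.84 + 2×1.83 = 6.500 m
R = A/P = 5.197/6.500 = 0.7996 m
Q = (1/n)·A·R^(2/3)·S^(1/2) = (1/0.030) × 5.197 × 0.7996^(2/3) × 0.0072^(1/2) = 12.66 m³/s
V = Q/A = 12.66/5.197 = 2.437 m/s

2.44 m/s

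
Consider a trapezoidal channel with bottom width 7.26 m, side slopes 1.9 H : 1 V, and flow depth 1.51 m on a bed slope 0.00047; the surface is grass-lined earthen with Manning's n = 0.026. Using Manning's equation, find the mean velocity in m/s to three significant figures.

0.895 m/s

A = (b + z·y)·y = (7.26 + 1.9×1.51)×1.51 = 15.29 m²
P = b + 2y√(1+z²) = 7.26 + 2×1.51×√(1+1.9²) = 13.74 m
R = A/P = 15.29/13.74 = 1.113 m
Q = (1/n)·A·R^(2/3)·S^(1/2) = (1/0.026) × 15.29 × 1.113^(2/3) × 0.00047^(1/2) = 13.70 m³/s
V = Q/A = 13.70/15.29 = 0.8954 m/s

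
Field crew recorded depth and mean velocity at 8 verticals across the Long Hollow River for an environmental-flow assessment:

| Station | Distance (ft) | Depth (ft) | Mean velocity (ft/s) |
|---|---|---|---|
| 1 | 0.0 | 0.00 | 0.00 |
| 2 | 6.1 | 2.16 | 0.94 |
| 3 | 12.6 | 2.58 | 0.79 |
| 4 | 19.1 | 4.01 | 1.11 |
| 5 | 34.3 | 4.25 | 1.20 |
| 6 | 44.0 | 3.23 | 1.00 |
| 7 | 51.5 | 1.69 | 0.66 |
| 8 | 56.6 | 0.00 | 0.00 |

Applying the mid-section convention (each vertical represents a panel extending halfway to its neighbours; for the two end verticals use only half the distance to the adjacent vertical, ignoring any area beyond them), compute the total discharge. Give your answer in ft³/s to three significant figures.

w_2 = (12.6 − 0.0)/2 = 6.3 ft; q_2 = 0.94 × 2.16 × 6.3 = 12.79 ft³/s
w_3 = (19.1 − 6.1)/2 = 6.5 ft; q_3 = 0.79 × 2.58 × 6.5 = 13.25 ft³/s
w_4 = (34.3 − 12.6)/2 = 10.85 ft; q_4 = 1.11 × 4.01 × 10.85 = 48.29 ft³/s
w_5 = (44.0 − 19.1)/2 = 12.45 ft; q_5 = 1.20 × 4.25 × 12.45 = 63.50 ft³/s
w_6 = (51.5 − 34.3)/2 = 8.6 ft; q_6 = 1.00 × 3.23 × 8.6 = 27.78 ft³/s
w_7 = (56.6 − 44.0)/2 = 6.3 ft; q_7 = 0.66 × 1.69 × 6.3 = 7.027 ft³/s
Stations 1, 8 contribute zero (depth or velocity is 0).
Q = Σ qᵢ = 172.6 ft³/s

173 ft³/s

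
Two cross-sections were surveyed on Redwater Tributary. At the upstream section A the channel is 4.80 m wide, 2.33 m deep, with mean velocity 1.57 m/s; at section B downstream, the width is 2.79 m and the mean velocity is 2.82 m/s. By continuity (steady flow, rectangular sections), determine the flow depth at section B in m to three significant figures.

2.23 m

Q = A₁V₁ = (4.80×2.33) × 1.57 = 17.56 m³/s
d₂ = Q/(b₂ V₂) = 17.56/(2.79×2.82) = 2.232 m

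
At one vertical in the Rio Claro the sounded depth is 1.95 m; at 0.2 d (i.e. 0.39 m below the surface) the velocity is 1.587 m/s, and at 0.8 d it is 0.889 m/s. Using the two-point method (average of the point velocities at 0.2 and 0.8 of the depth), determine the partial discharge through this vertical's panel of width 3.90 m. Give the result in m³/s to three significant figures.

9.41 m³/s

v̄ = (1.587 + 0.889) / 2 = 1.238 m/s
q = v̄ × d × w = 1.238 × 1.95 × 3.90 = 9.415 m³/s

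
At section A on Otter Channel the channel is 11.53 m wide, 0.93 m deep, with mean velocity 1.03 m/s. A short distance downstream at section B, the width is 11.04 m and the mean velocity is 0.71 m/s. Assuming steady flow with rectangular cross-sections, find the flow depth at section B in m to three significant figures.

Q = A₁V₁ = (11.53×0.93) × 1.03 = 11.04 m³/s
d₂ = Q/(b₂ V₂) = 11.04/(11.04×0.71) = 1.409 m

1.41 m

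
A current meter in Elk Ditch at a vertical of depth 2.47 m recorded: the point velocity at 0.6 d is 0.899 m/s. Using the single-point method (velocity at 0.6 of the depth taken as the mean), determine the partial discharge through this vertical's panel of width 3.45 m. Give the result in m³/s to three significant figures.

v̄ = v₀.₆ = 0.899 m/s
q = v̄ × d × w = 0.8990 × 2.47 × 3.45 = 7.661 m³/s

7.66 m³/s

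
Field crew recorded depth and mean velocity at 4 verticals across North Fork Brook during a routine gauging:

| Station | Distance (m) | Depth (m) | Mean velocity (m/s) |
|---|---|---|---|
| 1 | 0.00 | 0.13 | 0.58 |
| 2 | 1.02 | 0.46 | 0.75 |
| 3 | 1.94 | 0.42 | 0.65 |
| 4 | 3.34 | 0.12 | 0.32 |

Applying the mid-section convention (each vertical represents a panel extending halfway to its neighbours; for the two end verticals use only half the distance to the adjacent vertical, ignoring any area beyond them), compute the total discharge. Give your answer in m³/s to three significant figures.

w_1 = (1.02 − 0.00)/2 = 0.51 m; q_1 = 0.58 × 0.13 × 0.51 = 0.03845 m³/s
w_2 = (1.94 − 0.00)/2 = 0.97 m; q_2 = 0.75 × 0.46 × 0.97 = 0.3347 m³/s
w_3 = (3.34 − 1.02)/2 = 1.16 m; q_3 = 0.65 × 0.42 × 1.16 = 0.3167 m³/s
w_4 = (3.34 − 1.94)/2 = 0.7 m; q_4 = 0.32 × 0.12 × 0.7 = 0.02688 m³/s
Q = Σ qᵢ = 0.7167 m³/s

0.717 m³/s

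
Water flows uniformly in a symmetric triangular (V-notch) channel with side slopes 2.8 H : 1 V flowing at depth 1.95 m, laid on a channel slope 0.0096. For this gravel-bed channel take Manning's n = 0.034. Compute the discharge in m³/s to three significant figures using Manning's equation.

29.0 m³/s

A = z·y² = 2.8×1.95² = 10.65 m²
P = 2y√(1+z²) = 2×1.95×√(1+2.8²) = 11.60 m
R = A/P = 10.65/11.60 = 0.9182 m
Q = (1/n)·A·R^(2/3)·S^(1/2) = (1/0.034) × 10.65 × 0.9182^(2/3) × 0.0096^(1/2) = 28.99 m³/s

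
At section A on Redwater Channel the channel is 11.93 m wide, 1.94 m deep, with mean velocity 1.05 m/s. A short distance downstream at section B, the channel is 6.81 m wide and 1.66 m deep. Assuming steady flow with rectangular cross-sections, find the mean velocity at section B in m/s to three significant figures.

2.15 m/s

Q = A₁V₁ = (11.93×1.94) × 1.05 = 24.30 m³/s
A₂ = 6.81 × 1.66 = 11.30 m²
V₂ = Q/A₂ = 24.30/11.30 = 2.150 m/s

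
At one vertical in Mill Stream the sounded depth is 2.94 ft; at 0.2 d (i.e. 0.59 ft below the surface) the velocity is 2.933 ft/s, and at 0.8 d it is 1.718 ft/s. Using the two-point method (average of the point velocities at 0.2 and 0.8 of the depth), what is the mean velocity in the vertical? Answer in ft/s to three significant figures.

2.33 ft/s

v̄ = (2.933 + 1.718) / 2 = 2.326 ft/s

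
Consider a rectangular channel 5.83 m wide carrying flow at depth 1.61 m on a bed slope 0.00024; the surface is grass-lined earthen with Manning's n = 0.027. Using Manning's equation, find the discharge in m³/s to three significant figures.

5.52 m³/s

A = b·y = 5.83 × 1.61 = 9.386 m²
P = b + 2y = 5.83 + 2×1.61 = 9.050 m
R = A/P = 9.386/9.050 = 1.037 m
Q = (1/n)·A·R^(2/3)·S^(1/2) = (1/0.027) × 9.386 × 1.037^(2/3) × 0.00024^(1/2) = 5.518 m³/s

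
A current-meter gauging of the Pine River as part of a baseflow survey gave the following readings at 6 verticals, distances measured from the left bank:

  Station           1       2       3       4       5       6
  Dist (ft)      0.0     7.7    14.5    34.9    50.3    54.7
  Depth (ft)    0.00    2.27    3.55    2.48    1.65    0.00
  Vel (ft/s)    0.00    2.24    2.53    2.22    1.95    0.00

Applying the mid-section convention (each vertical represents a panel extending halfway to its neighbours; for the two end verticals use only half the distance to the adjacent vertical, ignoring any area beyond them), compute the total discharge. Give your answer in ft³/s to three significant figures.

w_2 = (14.5 − 0.0)/2 = 7.25 ft; q_2 = 2.24 × 2.27 × 7.25 = 36.86 ft³/s
w_3 = (34.9 − 7.7)/2 = 13.6 ft; q_3 = 2.53 × 3.55 × 13.6 = 122.1 ft³/s
w_4 = (50.3 − 14.5)/2 = 17.9 ft; q_4 = 2.22 × 2.48 × 17.9 = 98.55 ft³/s
w_5 = (54.7 − 34.9)/2 = 9.9 ft; q_5 = 1.95 × 1.65 × 9.9 = 31.85 ft³/s
Stations 1, 6 contribute zero (depth or velocity is 0).
Q = Σ qᵢ = 289.4 ft³/s

289 ft³/s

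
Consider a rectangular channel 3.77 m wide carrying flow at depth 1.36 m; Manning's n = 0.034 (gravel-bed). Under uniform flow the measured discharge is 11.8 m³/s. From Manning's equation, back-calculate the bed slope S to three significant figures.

A = b·y = 3.77 × 1.36 = 5.127 m²
P = b + 2y = 3.77 + 2×1.36 = 6.490 m
R = A/P = 5.127/6.490 = 0.7900 m
S = (Q·n / (1·A·R^(2/3)))² = (11.8×0.034 / (1×5.127×0.8546))² = 0.008384

0.00838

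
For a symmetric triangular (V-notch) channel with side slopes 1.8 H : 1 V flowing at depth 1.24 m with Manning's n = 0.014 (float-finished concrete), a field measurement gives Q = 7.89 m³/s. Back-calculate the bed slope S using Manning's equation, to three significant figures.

0.00360

A = z·y² = 1.8×1.24² = 2.768 m²
P = 2y√(1+z²) = 2×1.24×√(1+1.8²) = 5.107 m
R = A/P = 2.768/5.107 = 0.5420 m
S = (Q·n / (1·A·R^(2/3)))² = (7.89×0.014 / (1×2.768×0.6647))² = 0.003605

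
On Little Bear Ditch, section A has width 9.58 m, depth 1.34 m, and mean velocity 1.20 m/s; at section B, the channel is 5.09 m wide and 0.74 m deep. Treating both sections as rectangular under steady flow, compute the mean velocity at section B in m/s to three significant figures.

4.09 m/s

Q = A₁V₁ = (9.58×1.34) × 1.20 = 15.40 m³/s
A₂ = 5.09 × 0.74 = 3.767 m²
V₂ = Q/A₂ = 15.40/3.767 = 4.090 m/s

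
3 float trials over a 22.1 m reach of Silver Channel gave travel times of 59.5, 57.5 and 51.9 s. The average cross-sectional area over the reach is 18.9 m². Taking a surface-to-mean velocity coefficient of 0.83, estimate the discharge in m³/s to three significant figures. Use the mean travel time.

6.16 m³/s

t̄ = (59.5 + 57.5 + 51.9) / 3 = 56.3 s
v_surface = L / t̄ = 22.1 / 56.3 = 0.3925 m/s
v_mean = 0.83 × 0.3925 = 0.3258 m/s
Q = A × v_mean = 18.9 × 0.3258 = 6.158 m³/s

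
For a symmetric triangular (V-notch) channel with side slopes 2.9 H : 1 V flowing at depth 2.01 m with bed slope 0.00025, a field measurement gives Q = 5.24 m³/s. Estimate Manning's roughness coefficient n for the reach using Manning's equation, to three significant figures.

0.0342

A = z·y² = 2.9×2.01² = 11.72 m²
P = 2y√(1+z²) = 2×2.01×√(1+2.9²) = 12.33 m
R = A/P = 11.72/12.33 = 0.9501 m
n = (1/Q)·A·R^(2/3)·S^(1/2) = (1/5.24) × 11.72 × 0.9665 × 0.01581 = 0.03417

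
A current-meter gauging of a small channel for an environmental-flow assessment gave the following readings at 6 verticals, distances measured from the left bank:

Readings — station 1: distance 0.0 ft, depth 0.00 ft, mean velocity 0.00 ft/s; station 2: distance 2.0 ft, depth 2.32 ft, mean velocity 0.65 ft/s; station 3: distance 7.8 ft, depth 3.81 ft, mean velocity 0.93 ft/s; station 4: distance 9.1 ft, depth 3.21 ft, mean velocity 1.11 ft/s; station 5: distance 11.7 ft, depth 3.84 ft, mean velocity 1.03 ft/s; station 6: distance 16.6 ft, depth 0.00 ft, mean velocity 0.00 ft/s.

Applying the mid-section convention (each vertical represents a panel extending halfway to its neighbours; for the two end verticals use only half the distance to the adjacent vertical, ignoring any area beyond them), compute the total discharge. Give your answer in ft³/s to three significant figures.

40.2 ft³/s

w_2 = (7.8 − 0.0)/2 = 3.9 ft; q_2 = 0.65 × 2.32 × 3.9 = 5.881 ft³/s
w_3 = (9.1 − 2.0)/2 = 3.55 ft; q_3 = 0.93 × 3.81 × 3.55 = 12.58 ft³/s
w_4 = (11.7 − 7.8)/2 = 1.95 ft; q_4 = 1.11 × 3.21 × 1.95 = 6.948 ft³/s
w_5 = (16.6 − 9.1)/2 = 3.75 ft; q_5 = 1.03 × 3.84 × 3.75 = 14.83 ft³/s
Stations 1, 6 contribute zero (depth or velocity is 0).
Q = Σ qᵢ = 40.24 ft³/s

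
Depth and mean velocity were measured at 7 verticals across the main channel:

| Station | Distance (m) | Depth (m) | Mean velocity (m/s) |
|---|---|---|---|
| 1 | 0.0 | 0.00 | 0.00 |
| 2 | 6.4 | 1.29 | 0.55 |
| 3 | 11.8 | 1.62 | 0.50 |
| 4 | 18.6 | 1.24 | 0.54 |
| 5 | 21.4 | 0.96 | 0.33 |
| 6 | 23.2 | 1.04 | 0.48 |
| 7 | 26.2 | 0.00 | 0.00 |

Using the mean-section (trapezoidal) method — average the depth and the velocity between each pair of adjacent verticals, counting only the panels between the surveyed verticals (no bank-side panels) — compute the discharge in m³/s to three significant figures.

Panel 1-2: Δb = 6.4 m, d̄ = (0.00+1.29)/2 = 0.645, v̄ = (0.00+0.55)/2 = 0.275 → q = 6.4×0.645×0.275 = 1.135 m³/s
Panel 2-3: Δb = 5.4 m, d̄ = (1.29+1.62)/2 = 1.455, v̄ = (0.55+0.50)/2 = 0.525 → q = 5.4×1.455×0.525 = 4.125 m³/s
Panel 3-4: Δb = 6.8 m, d̄ = (1.62+1.24)/2 = 1.43, v̄ = (0.50+0.54)/2 = 0.52 → q = 6.8×1.43×0.52 = 5.056 m³/s
Panel 4-5: Δb = 2.8 m, d̄ = (1.24+0.96)/2 = 1.1, v̄ = (0.54+0.33)/2 = 0.435 → q = 2.8×1.1×0.435 = 1.340 m³/s
Panel 5-6: Δb = 1.8 m, d̄ = (0.96+1.04)/2 = 1, v̄ = (0.33+0.48)/2 = 0.405 → q = 1.8×1×0.405 = 0.7290 m³/s
Panel 6-7: Δb = 3 m, d̄ = (1.04+0.00)/2 = 0.52, v̄ = (0.48+0.00)/2 = 0.24 → q = 3×0.52×0.24 = 0.3744 m³/s
Q = Σ q = 12.76 m³/s

12.8 m³/s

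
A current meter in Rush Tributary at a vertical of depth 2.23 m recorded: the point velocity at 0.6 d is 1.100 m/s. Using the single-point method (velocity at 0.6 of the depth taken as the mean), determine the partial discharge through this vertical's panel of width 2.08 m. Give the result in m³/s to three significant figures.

5.10 m³/s

v̄ = v₀.₆ = 1.100 m/s
q = v̄ × d × w = 1.100 × 2.23 × 2.08 = 5.102 m³/s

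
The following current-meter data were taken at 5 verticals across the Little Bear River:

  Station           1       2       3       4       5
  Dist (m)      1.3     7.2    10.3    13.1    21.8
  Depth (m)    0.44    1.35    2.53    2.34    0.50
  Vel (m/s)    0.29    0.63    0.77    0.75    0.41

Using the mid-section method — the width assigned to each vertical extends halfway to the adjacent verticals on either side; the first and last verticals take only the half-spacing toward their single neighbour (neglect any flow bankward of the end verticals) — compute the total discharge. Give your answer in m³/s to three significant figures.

w_1 = (7.2 − 1.3)/2 = 2.95 m; q_1 = 0.29 × 0.44 × 2.95 = 0.3764 m³/s
w_2 = (10.3 − 1.3)/2 = 4.5 m; q_2 = 0.63 × 1.35 × 4.5 = 3.827 m³/s
w_3 = (13.1 − 7.2)/2 = 2.95 m; q_3 = 0.77 × 2.53 × 2.95 = 5.747 m³/s
w_4 = (21.8 − 10.3)/2 = 5.75 m; q_4 = 0.75 × 2.34 × 5.75 = 10.09 m³/s
w_5 = (21.8 − 13.1)/2 = 4.35 m; q_5 = 0.41 × 0.50 × 4.35 = 0.8918 m³/s
Q = Σ qᵢ = 20.93 m³/s

20.9 m³/s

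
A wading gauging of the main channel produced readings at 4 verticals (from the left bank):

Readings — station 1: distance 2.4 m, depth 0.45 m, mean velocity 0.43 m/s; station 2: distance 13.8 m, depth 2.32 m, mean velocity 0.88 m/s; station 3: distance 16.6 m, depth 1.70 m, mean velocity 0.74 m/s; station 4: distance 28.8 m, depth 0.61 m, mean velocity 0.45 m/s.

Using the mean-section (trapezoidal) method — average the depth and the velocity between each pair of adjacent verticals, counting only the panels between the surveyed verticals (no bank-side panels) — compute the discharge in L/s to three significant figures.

Panel 1-2: Δb = 11.4 m, d̄ = (0.45+2.32)/2 = 1.385, v̄ = (0.43+0.88)/2 = 0.655 → q = 11.4×1.385×0.655 = 10.34 m³/s
Panel 2-3: Δb = 2.8 m, d̄ = (2.32+1.70)/2 = 2.01, v̄ = (0.88+0.74)/2 = 0.81 → q = 2.8×2.01×0.81 = 4.559 m³/s
Panel 3-4: Δb = 12.2 m, d̄ = (1.70+0.61)/2 = 1.155, v̄ = (0.74+0.45)/2 = 0.595 → q = 12.2×1.155×0.595 = 8.384 m³/s
Q = Σ q = 23.28 m³/s
= 23.28 × 1000 = 23280 L/s

23300 L/s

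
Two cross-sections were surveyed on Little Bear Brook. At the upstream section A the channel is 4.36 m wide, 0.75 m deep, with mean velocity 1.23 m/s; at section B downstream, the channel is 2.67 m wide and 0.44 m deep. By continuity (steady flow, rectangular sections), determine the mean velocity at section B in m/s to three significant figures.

Q = A₁V₁ = (4.36×0.75) × 1.23 = 4.022 m³/s
A₂ = 2.67 × 0.44 = 1.175 m²
V₂ = Q/A₂ = 4.022/1.175 = 3.424 m/s

3.42 m/s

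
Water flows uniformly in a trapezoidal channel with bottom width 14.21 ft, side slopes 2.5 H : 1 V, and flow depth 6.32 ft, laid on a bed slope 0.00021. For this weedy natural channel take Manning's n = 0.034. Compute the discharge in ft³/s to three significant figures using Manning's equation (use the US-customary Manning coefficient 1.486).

299 ft³/s

A = (b + z·y)·y = (14.21 + 2.5×6.32)×6.32 = 189.7 ft²
P = b + 2y√(1+z²) = 14.21 + 2×6.32×√(1+2.5²) = 48.24 ft
R = A/P = 189.7/48.24 = 3.931 ft
Q = (1.486/n)·A·R^(2/3)·S^(1/2) = (1.486/0.034) × 189.7 × 3.931^(2/3) × 0.00021^(1/2) = 299.2 ft³/s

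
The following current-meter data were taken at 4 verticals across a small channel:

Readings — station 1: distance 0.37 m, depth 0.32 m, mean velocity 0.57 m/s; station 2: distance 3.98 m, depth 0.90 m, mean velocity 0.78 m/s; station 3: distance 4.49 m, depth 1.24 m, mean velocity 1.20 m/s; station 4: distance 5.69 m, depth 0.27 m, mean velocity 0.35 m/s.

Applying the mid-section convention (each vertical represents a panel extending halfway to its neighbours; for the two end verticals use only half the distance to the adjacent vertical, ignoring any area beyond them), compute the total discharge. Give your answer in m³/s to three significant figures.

w_1 = (3.98 − 0.37)/2 = 1.805 m; q_1 = 0.57 × 0.32 × 1.805 = 0.3292 m³/s
w_2 = (4.49 − 0.37)/2 = 2.06 m; q_2 = 0.78 × 0.90 × 2.06 = 1.446 m³/s
w_3 = (5.69 − 3.98)/2 = 0.855 m; q_3 = 1.20 × 1.24 × 0.855 = 1.272 m³/s
w_4 = (5.69 − 4.49)/2 = 0.6 m; q_4 = 0.35 × 0.27 × 0.6 = 0.05670 m³/s
Q = Σ qᵢ = 3.104 m³/s

3.10 m³/s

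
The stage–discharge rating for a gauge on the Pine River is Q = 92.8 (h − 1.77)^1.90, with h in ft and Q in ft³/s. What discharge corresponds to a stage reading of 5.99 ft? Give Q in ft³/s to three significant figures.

Q = 92.8 × (5.99 − 1.77)^1.90 = 92.8 × 4.22^1.90 = 1431 ft³/s

1430 ft³/s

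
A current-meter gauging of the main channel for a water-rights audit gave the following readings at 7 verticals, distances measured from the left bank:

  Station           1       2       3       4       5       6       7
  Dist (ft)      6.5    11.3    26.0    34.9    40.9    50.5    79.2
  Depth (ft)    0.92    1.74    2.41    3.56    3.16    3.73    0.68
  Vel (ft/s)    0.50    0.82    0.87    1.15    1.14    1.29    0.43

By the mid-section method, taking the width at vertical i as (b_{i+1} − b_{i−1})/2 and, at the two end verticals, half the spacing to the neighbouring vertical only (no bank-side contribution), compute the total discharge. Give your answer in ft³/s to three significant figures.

195 ft³/s

w_1 = (11.3 − 6.5)/2 = 2.4 ft; q_1 = 0.50 × 0.92 × 2.4 = 1.104 ft³/s
w_2 = (26.0 − 6.5)/2 = 9.75 ft; q_2 = 0.82 × 1.74 × 9.75 = 13.91 ft³/s
w_3 = (34.9 − 11.3)/2 = 11.8 ft; q_3 = 0.87 × 2.41 × 11.8 = 24.74 ft³/s
w_4 = (40.9 − 26.0)/2 = 7.45 ft; q_4 = 1.15 × 3.56 × 7.45 = 30.50 ft³/s
w_5 = (50.5 − 34.9)/2 = 7.8 ft; q_5 = 1.14 × 3.16 × 7.8 = 28.10 ft³/s
w_6 = (79.2 − 40.9)/2 = 19.15 ft; q_6 = 1.29 × 3.73 × 19.15 = 92.14 ft³/s
w_7 = (79.2 − 50.5)/2 = 14.35 ft; q_7 = 0.43 × 0.68 × 14.35 = 4.196 ft³/s
Q = Σ qᵢ = 194.7 ft³/s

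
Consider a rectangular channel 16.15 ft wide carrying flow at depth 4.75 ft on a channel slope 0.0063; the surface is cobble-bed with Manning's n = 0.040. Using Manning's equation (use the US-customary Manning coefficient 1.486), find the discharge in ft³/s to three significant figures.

A = b·y = 16.15 × 4.75 = 76.71 ft²
P = b + 2y = 16.15 + 2×4.75 = 25.65 ft
R = A/P = 76.71/25.65 = 2.991 ft
Q = (1.486/n)·A·R^(2/3)·S^(1/2) = (1.486/0.040) × 76.71 × 2.991^(2/3) × 0.0063^(1/2) = 469.5 ft³/s

470 ft³/s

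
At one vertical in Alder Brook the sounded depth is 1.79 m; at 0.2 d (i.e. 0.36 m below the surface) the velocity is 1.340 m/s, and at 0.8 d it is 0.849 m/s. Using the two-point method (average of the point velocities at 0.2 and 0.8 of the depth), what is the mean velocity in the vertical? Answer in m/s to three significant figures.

v̄ = (1.340 + 0.849) / 2 = 1.095 m/s

1.09 m/s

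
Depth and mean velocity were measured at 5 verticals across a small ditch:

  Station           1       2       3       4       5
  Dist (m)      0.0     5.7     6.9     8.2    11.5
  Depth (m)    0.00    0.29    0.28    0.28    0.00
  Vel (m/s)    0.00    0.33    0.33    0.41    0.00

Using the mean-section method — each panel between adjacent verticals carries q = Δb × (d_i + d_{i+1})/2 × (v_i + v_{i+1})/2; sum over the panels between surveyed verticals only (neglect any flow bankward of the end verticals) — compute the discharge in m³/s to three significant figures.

Panel 1-2: Δb = 5.7 m, d̄ = (0.00+0.29)/2 = 0.145, v̄ = (0.00+0.33)/2 = 0.165 → q = 5.7×0.145×0.165 = 0.1364 m³/s
Panel 2-3: Δb = 1.2 m, d̄ = (0.29+0.28)/2 = 0.285, v̄ = (0.33+0.33)/2 = 0.33 → q = 1.2×0.285×0.33 = 0.1129 m³/s
Panel 3-4: Δb = 1.3 m, d̄ = (0.28+0.28)/2 = 0.28, v̄ = (0.33+0.41)/2 = 0.37 → q = 1.3×0.28×0.37 = 0.1347 m³/s
Panel 4-5: Δb = 3.3 m, d̄ = (0.28+0.00)/2 = 0.14, v̄ = (0.41+0.00)/2 = 0.205 → q = 3.3×0.14×0.205 = 0.09471 m³/s
Q = Σ q = 0.4786 m³/s

0.479 m³/s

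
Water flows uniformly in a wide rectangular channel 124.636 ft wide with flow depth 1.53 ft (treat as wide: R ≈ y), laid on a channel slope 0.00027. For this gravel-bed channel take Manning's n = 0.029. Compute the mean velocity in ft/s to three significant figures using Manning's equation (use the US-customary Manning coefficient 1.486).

1.12 ft/s

A = b·y = 124.636 × 1.53 = 190.7 ft²
Wide channel: R ≈ y = 1.53 ft
Q = (1.486/n)·A·R^(2/3)·S^(1/2) = (1.486/0.029) × 190.7 × 1.530^(2/3) × 0.00027^(1/2) = 213.2 ft³/s
V = Q/A = 213.2/190.7 = 1.118 ft/s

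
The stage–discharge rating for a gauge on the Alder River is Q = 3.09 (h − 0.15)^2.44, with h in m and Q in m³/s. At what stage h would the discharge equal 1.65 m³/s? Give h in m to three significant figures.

0.923 m

h − h₀ = (Q/C)^(1/b) = (1.65/3.09)^(1/2.44) = 0.7733 m
h = 0.15 + 0.7733 = 0.9233 m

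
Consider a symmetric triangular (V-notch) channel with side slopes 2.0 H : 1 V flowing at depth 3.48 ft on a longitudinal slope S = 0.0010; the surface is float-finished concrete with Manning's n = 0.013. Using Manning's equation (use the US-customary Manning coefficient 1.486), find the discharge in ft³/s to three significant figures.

118 ft³/s

A = z·y² = 2.0×3.48² = 24.22 ft²
P = 2y√(1+z²) = 2×3.48×√(1+2.0²) = 15.56 ft
R = A/P = 24.22/15.56 = 1.556 ft
Q = (1.486/n)·A·R^(2/3)·S^(1/2) = (1.486/0.013) × 24.22 × 1.556^(2/3) × 0.0010^(1/2) = 117.6 ft³/s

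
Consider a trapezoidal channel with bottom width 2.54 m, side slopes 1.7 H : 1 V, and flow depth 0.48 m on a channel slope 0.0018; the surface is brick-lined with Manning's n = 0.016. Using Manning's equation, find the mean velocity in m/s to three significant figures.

A = (b + z·y)·y = (2.54 + 1.7×0.48)×0.48 = 1.611 m²
P = b + 2y√(1+z²) = 2.54 + 2×0.48×√(1+1.7²) = 4.433 m
R = A/P = 1.611/4.433 = 0.3633 m
Q = (1/n)·A·R^(2/3)·S^(1/2) = (1/0.016) × 1.611 × 0.3633^(2/3) × 0.0018^(1/2) = 2.175 m³/s
V = Q/A = 2.175/1.611 = 1.350 m/s

1.35 m/s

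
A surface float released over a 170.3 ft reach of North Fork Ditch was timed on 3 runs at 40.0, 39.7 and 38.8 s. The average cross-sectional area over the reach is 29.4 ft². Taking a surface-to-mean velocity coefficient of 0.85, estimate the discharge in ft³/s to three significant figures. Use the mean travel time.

108 ft³/s

t̄ = (40.0 + 39.7 + 38.8) / 3 = 39.5 s
v_surface = L / t̄ = 170.3 / 39.5 = 4.311 ft/s
v_mean = 0.85 × 4.311 = 3.665 ft/s
Q = A × v_mean = 29.4 × 3.665 = 107.7 ft³/s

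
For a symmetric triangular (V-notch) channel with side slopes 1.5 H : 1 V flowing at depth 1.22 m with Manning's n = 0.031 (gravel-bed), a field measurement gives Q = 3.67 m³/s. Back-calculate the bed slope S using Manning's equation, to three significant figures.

0.00641

A = z·y² = 1.5×1.22² = 2.233 m²
P = 2y√(1+z²) = 2×1.22×√(1+1.5²) = 4.399 m
R = A/P = 2.233/4.399 = 0.5076 m
S = (Q·n / (1·A·R^(2/3)))² = (3.67×0.031 / (1×2.233×0.6363))² = 0.006414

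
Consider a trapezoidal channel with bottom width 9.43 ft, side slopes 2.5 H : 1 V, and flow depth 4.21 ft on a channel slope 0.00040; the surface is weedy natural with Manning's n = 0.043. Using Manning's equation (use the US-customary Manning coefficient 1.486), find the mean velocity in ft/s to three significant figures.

A = (b + z·y)·y = (9.43 + 2.5×4.21)×4.21 = 84.01 ft²
P = b + 2y√(1+z²) = 9.43 + 2×4.21×√(1+2.5²) = 32.10 ft
R = A/P = 84.01/32.10 = 2.617 ft
Q = (1.486/n)·A·R^(2/3)·S^(1/2) = (1.486/0.043) × 84.01 × 2.617^(2/3) × 0.00040^(1/2) = 110.3 ft³/s
V = Q/A = 110.3/84.01 = 1.313 ft/s

1.31 ft/s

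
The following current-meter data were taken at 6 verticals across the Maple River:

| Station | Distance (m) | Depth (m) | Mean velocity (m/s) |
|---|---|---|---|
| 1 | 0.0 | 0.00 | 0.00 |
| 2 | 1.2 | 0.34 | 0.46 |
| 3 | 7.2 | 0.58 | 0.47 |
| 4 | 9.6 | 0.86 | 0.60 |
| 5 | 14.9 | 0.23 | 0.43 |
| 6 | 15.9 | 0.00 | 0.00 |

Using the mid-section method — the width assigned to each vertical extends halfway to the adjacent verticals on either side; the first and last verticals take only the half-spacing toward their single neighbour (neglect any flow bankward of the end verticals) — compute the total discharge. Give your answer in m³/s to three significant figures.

w_2 = (7.2 − 0.0)/2 = 3.6 m; q_2 = 0.46 × 0.34 × 3.6 = 0.5630 m³/s
w_3 = (9.6 − 1.2)/2 = 4.2 m; q_3 = 0.47 × 0.58 × 4.2 = 1.145 m³/s
w_4 = (14.9 − 7.2)/2 = 3.85 m; q_4 = 0.60 × 0.86 × 3.85 = 1.987 m³/s
w_5 = (15.9 − 9.6)/2 = 3.15 m; q_5 = 0.43 × 0.23 × 3.15 = 0.3115 m³/s
Stations 1, 6 contribute zero (depth or velocity is 0).
Q = Σ qᵢ = 4.006 m³/s

4.01 m³/s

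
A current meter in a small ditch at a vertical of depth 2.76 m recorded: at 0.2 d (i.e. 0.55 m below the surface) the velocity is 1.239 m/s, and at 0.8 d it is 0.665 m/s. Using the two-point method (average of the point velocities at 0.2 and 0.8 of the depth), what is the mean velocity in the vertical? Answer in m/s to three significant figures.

0.952 m/s

v̄ = (1.239 + 0.665) / 2 = 0.9520 m/s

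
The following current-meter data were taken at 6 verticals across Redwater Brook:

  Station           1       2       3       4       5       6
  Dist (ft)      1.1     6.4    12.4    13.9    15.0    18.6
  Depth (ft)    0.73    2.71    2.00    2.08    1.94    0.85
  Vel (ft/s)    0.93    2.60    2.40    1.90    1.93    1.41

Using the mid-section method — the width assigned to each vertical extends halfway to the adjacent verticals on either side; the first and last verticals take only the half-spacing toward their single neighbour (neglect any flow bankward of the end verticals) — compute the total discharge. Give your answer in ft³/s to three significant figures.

w_1 = (6.4 − 1.1)/2 = 2.65 ft; q_1 = 0.93 × 0.73 × 2.65 = 1.799 ft³/s
w_2 = (12.4 − 1.1)/2 = 5.65 ft; q_2 = 2.60 × 2.71 × 5.65 = 39.81 ft³/s
w_3 = (13.9 − 6.4)/2 = 3.75 ft; q_3 = 2.40 × 2.00 × 3.75 = 18.00 ft³/s
w_4 = (15.0 − 12.4)/2 = 1.3 ft; q_4 = 1.90 × 2.08 × 1.3 = 5.138 ft³/s
w_5 = (18.6 − 13.9)/2 = 2.35 ft; q_5 = 1.93 × 1.94 × 2.35 = 8.799 ft³/s
w_6 = (18.6 − 15.0)/2 = 1.8 ft; q_6 = 1.41 × 0.85 × 1.8 = 2.157 ft³/s
Q = Σ qᵢ = 75.70 ft³/s

75.7 ft³/s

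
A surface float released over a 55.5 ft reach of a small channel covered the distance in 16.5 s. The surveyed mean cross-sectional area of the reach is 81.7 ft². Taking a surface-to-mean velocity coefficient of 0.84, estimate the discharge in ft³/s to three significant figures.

231 ft³/s

v_surface = L / t̄ = 55.5 / 16.5 = 3.364 ft/s
v_mean = 0.84 × 3.364 = 2.825 ft/s
Q = A × v_mean = 81.7 × 2.825 = 230.8 ft³/s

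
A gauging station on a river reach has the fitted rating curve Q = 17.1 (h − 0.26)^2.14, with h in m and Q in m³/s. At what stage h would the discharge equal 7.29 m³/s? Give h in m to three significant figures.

h − h₀ = (Q/C)^(1/b) = (7.29/17.1)^(1/2.14) = 0.6714 m
h = 0.26 + 0.6714 = 0.9314 m

0.931 m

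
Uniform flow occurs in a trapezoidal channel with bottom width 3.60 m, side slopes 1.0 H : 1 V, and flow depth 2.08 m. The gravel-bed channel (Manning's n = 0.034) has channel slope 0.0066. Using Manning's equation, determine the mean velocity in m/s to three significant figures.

2.77 m/s

A = (b + z·y)·y = (3.60 + 1.0×2.08)×2.08 = 11.81 m²
P = b + 2y√(1+z²) = 3.60 + 2×2.08×√(1+1.0²) = 9.483 m
R = A/P = 11.81/9.483 = 1.246 m
Q = (1/n)·A·R^(2/3)·S^(1/2) = (1/0.034) × 11.81 × 1.246^(2/3) × 0.0066^(1/2) = 32.68 m³/s
V = Q/A = 32.68/11.81 = 2.767 m/s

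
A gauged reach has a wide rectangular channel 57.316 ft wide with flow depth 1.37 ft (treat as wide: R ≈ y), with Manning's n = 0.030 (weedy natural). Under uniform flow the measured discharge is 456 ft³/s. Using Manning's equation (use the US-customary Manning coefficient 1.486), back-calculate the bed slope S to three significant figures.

0.00903

A = b·y = 57.316 × 1.37 = 78.52 ft²
Wide channel: R ≈ y = 1.37 ft
S = (Q·n / (1.486·A·R^(2/3)))² = (456×0.030 / (1.486×78.52×1.234))² = 0.009033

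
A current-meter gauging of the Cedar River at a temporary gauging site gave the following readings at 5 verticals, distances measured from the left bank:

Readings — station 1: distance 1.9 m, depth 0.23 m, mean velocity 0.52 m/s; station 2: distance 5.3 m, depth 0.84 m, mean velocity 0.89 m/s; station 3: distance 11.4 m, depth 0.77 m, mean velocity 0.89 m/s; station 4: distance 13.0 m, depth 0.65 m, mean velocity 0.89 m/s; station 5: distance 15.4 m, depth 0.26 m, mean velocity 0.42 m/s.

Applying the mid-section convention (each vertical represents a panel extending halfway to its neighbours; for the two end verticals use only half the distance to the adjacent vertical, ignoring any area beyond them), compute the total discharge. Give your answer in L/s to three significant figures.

7680 L/s

w_1 = (5.3 − 1.9)/2 = 1.7 m; q_1 = 0.52 × 0.23 × 1.7 = 0.2033 m³/s
w_2 = (11.4 − 1.9)/2 = 4.75 m; q_2 = 0.89 × 0.84 × 4.75 = 3.551 m³/s
w_3 = (13.0 − 5.3)/2 = 3.85 m; q_3 = 0.89 × 0.77 × 3.85 = 2.638 m³/s
w_4 = (15.4 − 11.4)/2 = 2 m; q_4 = 0.89 × 0.65 × 2 = 1.157 m³/s
w_5 = (15.4 − 13.0)/2 = 1.2 m; q_5 = 0.42 × 0.26 × 1.2 = 0.1310 m³/s
Q = Σ qᵢ = 7.681 m³/s
= 7.681 × 1000 = 7681 L/s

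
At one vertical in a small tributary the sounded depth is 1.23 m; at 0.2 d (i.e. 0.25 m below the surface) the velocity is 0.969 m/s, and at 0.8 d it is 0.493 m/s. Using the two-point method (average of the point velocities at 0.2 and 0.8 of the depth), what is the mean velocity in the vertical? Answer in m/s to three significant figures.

0.731 m/s

v̄ = (0.969 + 0.493) / 2 = 0.7310 m/s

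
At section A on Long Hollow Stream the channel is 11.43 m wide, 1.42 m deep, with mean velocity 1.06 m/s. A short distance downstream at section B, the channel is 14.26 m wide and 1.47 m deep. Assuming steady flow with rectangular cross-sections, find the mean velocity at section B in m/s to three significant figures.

0.821 m/s

Q = A₁V₁ = (11.43×1.42) × 1.06 = 17.20 m³/s
A₂ = 14.26 × 1.47 = 20.96 m²
V₂ = Q/A₂ = 17.20/20.96 = 0.8207 m/s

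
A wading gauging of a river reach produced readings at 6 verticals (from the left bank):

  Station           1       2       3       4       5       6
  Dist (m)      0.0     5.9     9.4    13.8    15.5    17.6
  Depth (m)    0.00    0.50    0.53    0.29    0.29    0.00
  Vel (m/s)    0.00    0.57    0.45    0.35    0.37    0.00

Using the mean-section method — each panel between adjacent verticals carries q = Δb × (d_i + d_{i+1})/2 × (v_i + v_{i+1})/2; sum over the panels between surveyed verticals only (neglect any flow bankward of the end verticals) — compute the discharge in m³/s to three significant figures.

Panel 1-2: Δb = 5.9 m, d̄ = (0.00+0.50)/2 = 0.25, v̄ = (0.00+0.57)/2 = 0.285 → q = 5.9×0.25×0.285 = 0.4204 m³/s
Panel 2-3: Δb = 3.5 m, d̄ = (0.50+0.53)/2 = 0.515, v̄ = (0.57+0.45)/2 = 0.51 → q = 3.5×0.515×0.51 = 0.9193 m³/s
Panel 3-4: Δb = 4.4 m, d̄ = (0.53+0.29)/2 = 0.41, v̄ = (0.45+0.35)/2 = 0.4 → q = 4.4×0.41×0.4 = 0.7216 m³/s
Panel 4-5: Δb = 1.7 m, d̄ = (0.29+0.29)/2 = 0.29, v̄ = (0.35+0.37)/2 = 0.36 → q = 1.7×0.29×0.36 = 0.1775 m³/s
Panel 5-6: Δb = 2.1 m, d̄ = (0.29+0.00)/2 = 0.145, v̄ = (0.37+0.00)/2 = 0.185 → q = 2.1×0.145×0.185 = 0.05633 m³/s
Q = Σ q = 2.295 m³/s

2.30 m³/s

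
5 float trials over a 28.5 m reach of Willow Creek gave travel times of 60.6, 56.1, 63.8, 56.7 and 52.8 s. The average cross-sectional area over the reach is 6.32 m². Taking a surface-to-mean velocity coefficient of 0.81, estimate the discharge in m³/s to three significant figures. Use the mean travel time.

t̄ = (60.6 + 56.1 + 63.8 + 56.7 + 52.8) / 5 = 58 s
v_surface = L / t̄ = 28.5 / 58 = 0.4914 m/s
v_mean = 0.81 × 0.4914 = 0.3980 m/s
Q = A × v_mean = 6.32 × 0.3980 = 2.515 m³/s

2.52 m³/s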